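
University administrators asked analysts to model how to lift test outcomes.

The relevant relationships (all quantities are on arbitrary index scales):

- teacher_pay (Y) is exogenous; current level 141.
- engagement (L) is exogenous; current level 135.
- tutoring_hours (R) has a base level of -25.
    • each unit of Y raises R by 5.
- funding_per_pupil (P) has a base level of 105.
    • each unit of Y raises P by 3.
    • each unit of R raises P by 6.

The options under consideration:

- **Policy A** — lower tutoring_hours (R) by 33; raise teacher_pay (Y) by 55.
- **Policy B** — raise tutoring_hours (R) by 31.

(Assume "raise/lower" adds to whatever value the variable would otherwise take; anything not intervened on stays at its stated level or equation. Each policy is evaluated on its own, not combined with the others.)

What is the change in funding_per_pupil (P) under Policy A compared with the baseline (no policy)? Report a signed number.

Baseline:
  Y = 141
  R = -25 + 5·141 = 680
  P = 105 + 3·141 + 6·680 = 4608
Policy A (R − 33, Y + 55):
  Y = 141 + 55 = 196
  R = -25 + 5·196 (−33 from intervention) = 922
  P = 105 + 3·196 + 6·922 = 6225
Change in P: 6225 − 4608 = 1617

1617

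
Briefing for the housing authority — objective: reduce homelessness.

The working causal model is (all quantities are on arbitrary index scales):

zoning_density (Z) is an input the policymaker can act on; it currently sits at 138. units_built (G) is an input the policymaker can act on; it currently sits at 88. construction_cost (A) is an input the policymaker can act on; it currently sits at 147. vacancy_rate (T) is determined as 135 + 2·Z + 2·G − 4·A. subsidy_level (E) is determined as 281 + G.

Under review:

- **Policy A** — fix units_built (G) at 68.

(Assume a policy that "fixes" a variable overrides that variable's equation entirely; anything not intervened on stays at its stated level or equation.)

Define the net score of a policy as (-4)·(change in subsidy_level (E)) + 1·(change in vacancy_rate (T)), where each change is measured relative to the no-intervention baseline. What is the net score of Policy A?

40

Baseline:
  Z = 138
  G = 88
  A = 147
  T = 135 + 2·138 + 2·88 − 4·147 = -1
  E = 281 + 88 = 369
Policy A (G := 68):
  Z = 138
  G = 68
  A = 147
  T = 135 + 2·138 + 2·68 − 4·147 = -41
  E = 281 + 68 = 349
ΔE = 349 − 369 = -20; ΔT = -41 − (-1) = -40
Score = (-4)·(-20) + 1·(-40) = 40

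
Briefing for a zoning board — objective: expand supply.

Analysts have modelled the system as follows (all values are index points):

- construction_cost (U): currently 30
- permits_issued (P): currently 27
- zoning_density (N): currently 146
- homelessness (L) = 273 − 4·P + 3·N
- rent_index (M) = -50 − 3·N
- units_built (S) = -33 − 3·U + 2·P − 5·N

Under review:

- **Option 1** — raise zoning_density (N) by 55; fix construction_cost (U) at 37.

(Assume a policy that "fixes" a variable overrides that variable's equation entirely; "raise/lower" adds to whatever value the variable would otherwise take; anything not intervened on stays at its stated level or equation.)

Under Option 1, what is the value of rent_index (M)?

Option 1 (N + 55, U := 37):
  N = 146 + 55 = 201
  M = -50 − 3·201 = -653

-653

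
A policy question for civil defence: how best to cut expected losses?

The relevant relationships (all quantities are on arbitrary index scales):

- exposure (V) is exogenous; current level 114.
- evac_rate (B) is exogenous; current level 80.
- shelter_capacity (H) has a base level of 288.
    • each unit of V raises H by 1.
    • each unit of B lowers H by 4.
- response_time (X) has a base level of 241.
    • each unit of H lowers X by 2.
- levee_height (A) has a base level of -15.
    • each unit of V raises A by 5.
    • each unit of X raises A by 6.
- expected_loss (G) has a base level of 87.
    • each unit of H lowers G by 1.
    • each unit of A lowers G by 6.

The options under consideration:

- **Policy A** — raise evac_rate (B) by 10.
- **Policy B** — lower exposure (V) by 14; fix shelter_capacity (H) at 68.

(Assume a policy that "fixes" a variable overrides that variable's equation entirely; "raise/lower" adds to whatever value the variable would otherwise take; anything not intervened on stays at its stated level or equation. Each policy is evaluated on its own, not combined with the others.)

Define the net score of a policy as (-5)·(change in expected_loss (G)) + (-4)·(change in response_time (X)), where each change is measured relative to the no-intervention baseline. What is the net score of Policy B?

Baseline:
  V = 114
  B = 80
  H = 288 + 114 − 4·80 = 82
  X = 241 − 2·82 = 77
  A = -15 + 5·114 + 6·77 = 1017
  G = 87 − 82 − 6·1017 = -6097
Policy B (V − 14, H := 68):
  V = 114 − 14 = 100
  B = 80
  H = 68
  X = 241 − 2·68 = 105
  A = -15 + 5·100 + 6·105 = 1115
  G = 87 − 68 − 6·1115 = -6671
ΔG = -6671 − (-6097) = -574; ΔX = 105 − 77 = 28
Score = (-5)·(-574) + (-4)·28 = 2758

2758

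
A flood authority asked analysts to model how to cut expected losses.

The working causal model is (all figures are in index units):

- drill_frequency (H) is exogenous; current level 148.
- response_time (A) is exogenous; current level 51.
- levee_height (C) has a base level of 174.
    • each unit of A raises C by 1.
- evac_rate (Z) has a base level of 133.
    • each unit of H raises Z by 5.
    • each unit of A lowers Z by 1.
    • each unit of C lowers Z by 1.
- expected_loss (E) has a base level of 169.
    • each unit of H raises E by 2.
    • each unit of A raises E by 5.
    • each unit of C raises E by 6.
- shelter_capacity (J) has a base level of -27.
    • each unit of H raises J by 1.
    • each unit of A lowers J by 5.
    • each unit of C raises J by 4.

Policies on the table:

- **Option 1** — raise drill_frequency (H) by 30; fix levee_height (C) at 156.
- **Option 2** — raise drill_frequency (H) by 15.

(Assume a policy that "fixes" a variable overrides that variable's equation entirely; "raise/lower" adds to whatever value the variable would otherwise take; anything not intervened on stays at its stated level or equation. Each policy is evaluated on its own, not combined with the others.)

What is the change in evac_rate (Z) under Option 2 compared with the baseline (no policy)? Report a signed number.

Baseline:
  H = 148
  A = 51
  C = 174 + 51 = 225
  Z = 133 + 5·148 − 51 − 225 = 597
Option 2 (H + 15):
  H = 148 + 15 = 163
  A = 51
  C = 174 + 51 = 225
  Z = 133 + 5·163 − 51 − 225 = 672
Change in Z: 672 − 597 = 75

75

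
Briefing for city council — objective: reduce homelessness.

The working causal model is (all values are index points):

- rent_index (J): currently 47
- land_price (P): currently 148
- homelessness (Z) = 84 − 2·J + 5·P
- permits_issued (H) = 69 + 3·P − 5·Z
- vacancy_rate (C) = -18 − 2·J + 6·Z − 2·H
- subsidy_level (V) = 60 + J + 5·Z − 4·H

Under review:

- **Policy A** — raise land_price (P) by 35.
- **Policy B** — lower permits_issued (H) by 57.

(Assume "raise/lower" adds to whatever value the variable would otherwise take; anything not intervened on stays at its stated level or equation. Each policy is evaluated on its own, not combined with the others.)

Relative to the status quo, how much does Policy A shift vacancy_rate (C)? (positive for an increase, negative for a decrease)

Baseline:
  J = 47
  P = 148
  Z = 84 − 2·47 + 5·148 = 730
  H = 69 + 3·148 − 5·730 = -3137
  C = -18 − 2·47 + 6·730 − 2·(-3137) = 10542
Policy A (P + 35):
  J = 47
  P = 148 + 35 = 183
  Z = 84 − 2·47 + 5·183 = 905
  H = 69 + 3·183 − 5·905 = -3907
  C = -18 − 2·47 + 6·905 − 2·(-3907) = 13132
Change in C: 13132 − 10542 = 2590

2590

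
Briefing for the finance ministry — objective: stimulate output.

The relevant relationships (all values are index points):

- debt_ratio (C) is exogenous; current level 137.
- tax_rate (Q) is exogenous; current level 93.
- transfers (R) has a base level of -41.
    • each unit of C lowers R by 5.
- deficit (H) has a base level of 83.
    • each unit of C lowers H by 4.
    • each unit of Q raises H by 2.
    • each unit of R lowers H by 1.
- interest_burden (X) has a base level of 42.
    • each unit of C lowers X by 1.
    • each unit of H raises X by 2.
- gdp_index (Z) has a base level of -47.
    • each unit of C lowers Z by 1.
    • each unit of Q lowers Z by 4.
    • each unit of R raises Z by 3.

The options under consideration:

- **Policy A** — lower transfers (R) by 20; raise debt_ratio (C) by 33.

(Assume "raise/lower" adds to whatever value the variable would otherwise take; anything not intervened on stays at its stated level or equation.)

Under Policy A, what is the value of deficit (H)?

500

Policy A (R − 20, C + 33):
  C = 137 + 33 = 170
  Q = 93
  R = -41 − 5·170 (−20 from intervention) = -911
  H = 83 − 4·170 + 2·93 − (-911) = 500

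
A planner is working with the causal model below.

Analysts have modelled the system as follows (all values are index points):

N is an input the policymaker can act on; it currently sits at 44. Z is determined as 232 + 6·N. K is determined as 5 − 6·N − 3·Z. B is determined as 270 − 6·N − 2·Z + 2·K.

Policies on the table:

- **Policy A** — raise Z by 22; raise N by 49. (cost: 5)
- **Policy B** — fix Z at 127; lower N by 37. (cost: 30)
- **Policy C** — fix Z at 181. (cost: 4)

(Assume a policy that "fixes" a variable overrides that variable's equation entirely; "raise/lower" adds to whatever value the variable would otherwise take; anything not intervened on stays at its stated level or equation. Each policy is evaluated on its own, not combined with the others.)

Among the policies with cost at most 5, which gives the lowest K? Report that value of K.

Policy A (Z + 22, N + 49):
  N = 44 + 49 = 93
  Z = 232 + 6·93 (+22 from intervention) = 812
  K = 5 − 6·93 − 3·812 = -2989
Policy C (Z := 181):
  N = 44
  Z = 181
  K = 5 − 6·44 − 3·181 = -802
Comparing — Policy A: K=-2989, Policy C: K=-802. Lowest is -2989 (Policy A).

-2989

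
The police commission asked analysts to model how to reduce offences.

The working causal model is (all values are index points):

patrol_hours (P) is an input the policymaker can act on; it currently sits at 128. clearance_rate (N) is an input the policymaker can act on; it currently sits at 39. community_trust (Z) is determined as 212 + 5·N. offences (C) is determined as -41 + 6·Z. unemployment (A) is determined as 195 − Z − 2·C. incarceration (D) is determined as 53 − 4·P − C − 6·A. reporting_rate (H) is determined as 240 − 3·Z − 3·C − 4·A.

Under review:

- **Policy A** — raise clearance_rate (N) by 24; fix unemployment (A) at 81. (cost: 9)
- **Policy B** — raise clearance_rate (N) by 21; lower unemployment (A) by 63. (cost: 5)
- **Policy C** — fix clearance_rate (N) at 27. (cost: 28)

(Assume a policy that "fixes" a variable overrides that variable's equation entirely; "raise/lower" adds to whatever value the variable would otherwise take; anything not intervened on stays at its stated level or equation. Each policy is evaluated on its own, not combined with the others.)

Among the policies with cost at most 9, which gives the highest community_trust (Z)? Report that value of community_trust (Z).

527

Policy A (N + 24, A := 81):
  N = 39 + 24 = 63
  Z = 212 + 5·63 = 527
Policy B (N + 21, A − 63):
  N = 39 + 21 = 60
  Z = 212 + 5·60 = 512
Comparing — Policy A: Z=527, Policy B: Z=512. Highest is 527 (Policy A).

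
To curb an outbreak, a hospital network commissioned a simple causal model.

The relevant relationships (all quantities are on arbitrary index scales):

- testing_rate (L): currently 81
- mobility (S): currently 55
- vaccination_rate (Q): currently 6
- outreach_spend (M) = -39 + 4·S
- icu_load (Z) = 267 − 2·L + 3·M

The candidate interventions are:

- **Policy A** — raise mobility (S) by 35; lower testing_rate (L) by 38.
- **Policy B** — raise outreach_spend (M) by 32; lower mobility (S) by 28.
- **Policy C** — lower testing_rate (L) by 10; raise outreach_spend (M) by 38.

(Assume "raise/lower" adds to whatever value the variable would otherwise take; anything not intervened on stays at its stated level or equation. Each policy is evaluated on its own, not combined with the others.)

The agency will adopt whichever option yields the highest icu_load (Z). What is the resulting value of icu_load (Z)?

Policy A (S + 35, L − 38):
  L = 81 − 38 = 43
  S = 55 + 35 = 90
  M = -39 + 4·90 = 321
  Z = 267 − 2·43 + 3·321 = 1144
Policy B (M + 32, S − 28):
  L = 81
  S = 55 − 28 = 27
  M = -39 + 4·27 (+32 from intervention) = 101
  Z = 267 − 2·81 + 3·101 = 408
Policy C (L − 10, M + 38):
  L = 81 − 10 = 71
  S = 55
  M = -39 + 4·55 (+38 from intervention) = 219
  Z = 267 − 2·71 + 3·219 = 782
Comparing — Policy A: Z=1144, Policy B: Z=408, Policy C: Z=782. Highest is 1144 (Policy A).

1144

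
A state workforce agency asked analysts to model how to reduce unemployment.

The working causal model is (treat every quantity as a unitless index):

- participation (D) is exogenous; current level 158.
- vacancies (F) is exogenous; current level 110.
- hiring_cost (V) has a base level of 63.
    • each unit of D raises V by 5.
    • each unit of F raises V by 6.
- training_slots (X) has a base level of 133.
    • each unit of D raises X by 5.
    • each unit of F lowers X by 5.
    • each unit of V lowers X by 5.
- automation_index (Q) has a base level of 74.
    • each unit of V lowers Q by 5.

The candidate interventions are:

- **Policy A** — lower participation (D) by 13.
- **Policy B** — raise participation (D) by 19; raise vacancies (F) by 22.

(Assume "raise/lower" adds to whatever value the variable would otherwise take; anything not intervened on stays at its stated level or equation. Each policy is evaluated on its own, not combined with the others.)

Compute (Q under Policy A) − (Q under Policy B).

1460

Policy A (D − 13):
  D = 158 − 13 = 145
  F = 110
  V = 63 + 5·145 + 6·110 = 1448
  Q = 74 − 5·1448 = -7166
Policy B (D + 19, F + 22):
  D = 158 + 19 = 177
  F = 110 + 22 = 132
  V = 63 + 5·177 + 6·132 = 1740
  Q = 74 − 5·1740 = -8626
Q: -7166 − (-8626) = 1460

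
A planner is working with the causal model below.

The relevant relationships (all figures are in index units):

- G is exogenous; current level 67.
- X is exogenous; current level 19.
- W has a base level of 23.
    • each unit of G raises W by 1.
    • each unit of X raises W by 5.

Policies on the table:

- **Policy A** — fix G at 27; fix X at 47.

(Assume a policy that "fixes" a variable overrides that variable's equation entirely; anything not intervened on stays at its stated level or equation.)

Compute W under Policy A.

Policy A (G := 27, X := 47):
  G = 27
  X = 47
  W = 23 + 27 + 5·47 = 285

285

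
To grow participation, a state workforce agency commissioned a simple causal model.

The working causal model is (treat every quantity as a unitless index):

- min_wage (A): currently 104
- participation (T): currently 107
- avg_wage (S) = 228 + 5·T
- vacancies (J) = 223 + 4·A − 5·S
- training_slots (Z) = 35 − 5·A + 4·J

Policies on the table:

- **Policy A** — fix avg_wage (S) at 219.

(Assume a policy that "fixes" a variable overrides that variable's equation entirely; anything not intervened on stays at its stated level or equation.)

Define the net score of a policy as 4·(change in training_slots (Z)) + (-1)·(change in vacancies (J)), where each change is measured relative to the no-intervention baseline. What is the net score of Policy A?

Baseline:
  A = 104
  T = 107
  S = 228 + 5·107 = 763
  J = 223 + 4·104 − 5·763 = -3176
  Z = 35 − 5·104 + 4·(-3176) = -13189
Policy A (S := 219):
  A = 104
  T = 107
  S = 219
  J = 223 + 4·104 − 5·219 = -456
  Z = 35 − 5·104 + 4·(-456) = -2309
ΔZ = -2309 − (-13189) = 10880; ΔJ = -456 − (-3176) = 2720
Score = 4·10880 + (-1)·2720 = 40800

40800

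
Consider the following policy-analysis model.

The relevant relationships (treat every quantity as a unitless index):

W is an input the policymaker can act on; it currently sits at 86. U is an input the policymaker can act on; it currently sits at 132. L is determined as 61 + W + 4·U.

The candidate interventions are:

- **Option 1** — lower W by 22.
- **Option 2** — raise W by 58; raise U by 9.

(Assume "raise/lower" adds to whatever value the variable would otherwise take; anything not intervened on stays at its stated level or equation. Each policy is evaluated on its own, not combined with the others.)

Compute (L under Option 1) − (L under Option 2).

-116

Option 1 (W − 22):
  W = 86 − 22 = 64
  U = 132
  L = 61 + 64 + 4·132 = 653
Option 2 (W + 58, U + 9):
  W = 86 + 58 = 144
  U = 132 + 9 = 141
  L = 61 + 144 + 4·141 = 769
L: 653 − 769 = -116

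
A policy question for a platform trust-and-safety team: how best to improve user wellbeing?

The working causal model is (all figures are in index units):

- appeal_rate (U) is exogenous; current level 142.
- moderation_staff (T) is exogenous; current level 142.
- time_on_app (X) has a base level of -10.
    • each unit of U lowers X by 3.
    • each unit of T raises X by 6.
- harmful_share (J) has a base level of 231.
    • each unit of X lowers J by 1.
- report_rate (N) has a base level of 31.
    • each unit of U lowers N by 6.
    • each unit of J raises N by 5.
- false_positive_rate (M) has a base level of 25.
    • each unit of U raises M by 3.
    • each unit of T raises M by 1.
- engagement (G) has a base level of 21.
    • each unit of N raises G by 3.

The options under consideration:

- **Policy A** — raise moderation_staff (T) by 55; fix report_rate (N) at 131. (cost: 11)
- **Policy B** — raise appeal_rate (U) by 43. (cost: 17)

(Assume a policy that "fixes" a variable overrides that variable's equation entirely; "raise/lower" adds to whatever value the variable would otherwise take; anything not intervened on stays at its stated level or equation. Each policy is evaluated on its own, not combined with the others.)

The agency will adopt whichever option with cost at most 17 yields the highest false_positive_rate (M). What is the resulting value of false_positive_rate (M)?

Policy A (T + 55, N := 131):
  U = 142
  T = 142 + 55 = 197
  M = 25 + 3·142 + 197 = 648
Policy B (U + 43):
  U = 142 + 43 = 185
  T = 142
  M = 25 + 3·185 + 142 = 722
Comparing — Policy A: M=648, Policy B: M=722. Highest is 722 (Policy B).

722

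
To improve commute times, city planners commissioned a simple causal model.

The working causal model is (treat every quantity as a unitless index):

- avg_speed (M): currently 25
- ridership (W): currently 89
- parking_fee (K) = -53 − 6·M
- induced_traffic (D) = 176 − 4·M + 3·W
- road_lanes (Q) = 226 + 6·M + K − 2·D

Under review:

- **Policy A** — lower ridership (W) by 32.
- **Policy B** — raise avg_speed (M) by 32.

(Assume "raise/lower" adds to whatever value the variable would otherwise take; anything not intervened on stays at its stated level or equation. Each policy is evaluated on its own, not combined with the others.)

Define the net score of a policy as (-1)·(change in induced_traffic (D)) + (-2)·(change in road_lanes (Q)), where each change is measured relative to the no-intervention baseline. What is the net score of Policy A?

Baseline:
  M = 25
  W = 89
  K = -53 − 6·25 = -203
  D = 176 − 4·25 + 3·89 = 343
  Q = 226 + 6·25 + (-203) − 2·343 = -513
Policy A (W − 32):
  M = 25
  W = 89 − 32 = 57
  K = -53 − 6·25 = -203
  D = 176 − 4·25 + 3·57 = 247
  Q = 226 + 6·25 + (-203) − 2·247 = -321
ΔD = 247 − 343 = -96; ΔQ = -321 − (-513) = 192
Score = (-1)·(-96) + (-2)·192 = -288

-288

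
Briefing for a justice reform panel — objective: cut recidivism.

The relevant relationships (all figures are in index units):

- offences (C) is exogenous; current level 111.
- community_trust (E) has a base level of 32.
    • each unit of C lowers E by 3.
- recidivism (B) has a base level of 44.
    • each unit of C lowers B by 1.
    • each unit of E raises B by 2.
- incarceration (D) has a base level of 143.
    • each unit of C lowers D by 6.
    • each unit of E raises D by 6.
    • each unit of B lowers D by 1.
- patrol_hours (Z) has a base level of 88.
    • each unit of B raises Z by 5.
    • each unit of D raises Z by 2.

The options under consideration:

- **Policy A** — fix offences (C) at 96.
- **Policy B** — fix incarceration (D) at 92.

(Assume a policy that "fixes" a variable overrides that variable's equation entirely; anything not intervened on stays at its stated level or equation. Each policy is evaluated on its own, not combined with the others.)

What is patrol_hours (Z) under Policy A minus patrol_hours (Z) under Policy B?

Policy A (C := 96):
  C = 96
  E = 32 − 3·96 = -256
  B = 44 − 96 + 2·(-256) = -564
  D = 143 − 6·96 + 6·(-256) − (-564) = -1405
  Z = 88 + 5·(-564) + 2·(-1405) = -5542
Policy B (D := 92):
  C = 111
  E = 32 − 3·111 = -301
  B = 44 − 111 + 2·(-301) = -669
  D = 92
  Z = 88 + 5·(-669) + 2·92 = -3073
Z: -5542 − (-3073) = -2469

-2469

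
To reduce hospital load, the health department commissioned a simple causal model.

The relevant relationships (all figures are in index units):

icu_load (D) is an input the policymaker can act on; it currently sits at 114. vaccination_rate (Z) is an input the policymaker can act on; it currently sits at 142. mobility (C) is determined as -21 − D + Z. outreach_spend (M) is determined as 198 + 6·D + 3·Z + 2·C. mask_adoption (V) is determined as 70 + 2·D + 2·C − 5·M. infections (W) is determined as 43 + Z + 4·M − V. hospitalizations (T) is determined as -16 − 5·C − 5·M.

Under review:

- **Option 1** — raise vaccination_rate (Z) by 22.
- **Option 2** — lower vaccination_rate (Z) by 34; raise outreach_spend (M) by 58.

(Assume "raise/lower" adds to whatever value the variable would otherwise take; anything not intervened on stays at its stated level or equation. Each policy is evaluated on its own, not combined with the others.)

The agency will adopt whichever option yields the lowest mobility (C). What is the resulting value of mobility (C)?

Option 1 (Z + 22):
  D = 114
  Z = 142 + 22 = 164
  C = -21 − 114 + 164 = 29
Option 2 (Z − 34, M + 58):
  D = 114
  Z = 142 − 34 = 108
  C = -21 − 114 + 108 = -27
Comparing — Option 1: C=29, Option 2: C=-27. Lowest is -27 (Option 2).

-27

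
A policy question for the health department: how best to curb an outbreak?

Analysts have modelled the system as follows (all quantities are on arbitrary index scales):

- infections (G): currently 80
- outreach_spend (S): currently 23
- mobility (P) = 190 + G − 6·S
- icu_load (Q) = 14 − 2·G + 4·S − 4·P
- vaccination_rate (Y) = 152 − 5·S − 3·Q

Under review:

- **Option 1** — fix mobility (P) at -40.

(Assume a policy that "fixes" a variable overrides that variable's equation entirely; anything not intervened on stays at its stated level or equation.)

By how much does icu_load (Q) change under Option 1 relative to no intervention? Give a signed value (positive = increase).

Baseline:
  G = 80
  S = 23
  P = 190 + 80 − 6·23 = 132
  Q = 14 − 2·80 + 4·23 − 4·132 = -582
Option 1 (P := -40):
  G = 80
  S = 23
  P = -40
  Q = 14 − 2·80 + 4·23 − 4·(-40) = 106
Change in Q: 106 − (-582) = 688

688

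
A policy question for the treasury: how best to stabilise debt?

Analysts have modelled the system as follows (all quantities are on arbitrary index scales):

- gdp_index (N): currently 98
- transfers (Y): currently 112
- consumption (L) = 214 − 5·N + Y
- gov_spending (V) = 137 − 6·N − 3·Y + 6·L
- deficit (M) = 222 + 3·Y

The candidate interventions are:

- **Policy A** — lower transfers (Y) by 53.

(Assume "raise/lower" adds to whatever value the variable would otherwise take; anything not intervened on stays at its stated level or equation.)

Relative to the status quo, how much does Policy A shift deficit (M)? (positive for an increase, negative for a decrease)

-159

Baseline:
  Y = 112
  M = 222 + 3·112 = 558
Policy A (Y − 53):
  Y = 112 − 53 = 59
  M = 222 + 3·59 = 399
Change in M: 399 − 558 = -159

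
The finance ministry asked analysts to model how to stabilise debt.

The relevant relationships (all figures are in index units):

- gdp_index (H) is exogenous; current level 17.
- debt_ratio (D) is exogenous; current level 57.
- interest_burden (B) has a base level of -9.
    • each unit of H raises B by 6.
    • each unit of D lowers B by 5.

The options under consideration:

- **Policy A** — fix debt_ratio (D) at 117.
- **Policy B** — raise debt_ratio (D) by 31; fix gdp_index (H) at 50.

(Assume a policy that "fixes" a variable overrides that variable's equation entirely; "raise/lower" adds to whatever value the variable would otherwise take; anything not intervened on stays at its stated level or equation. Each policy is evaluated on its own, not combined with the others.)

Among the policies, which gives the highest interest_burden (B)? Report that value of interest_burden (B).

Policy A (D := 117):
  H = 17
  D = 117
  B = -9 + 6·17 − 5·117 = -492
Policy B (D + 31, H := 50):
  H = 50
  D = 57 + 31 = 88
  B = -9 + 6·50 − 5·88 = -149
Comparing — Policy A: B=-492, Policy B: B=-149. Highest is -149 (Policy B).

-149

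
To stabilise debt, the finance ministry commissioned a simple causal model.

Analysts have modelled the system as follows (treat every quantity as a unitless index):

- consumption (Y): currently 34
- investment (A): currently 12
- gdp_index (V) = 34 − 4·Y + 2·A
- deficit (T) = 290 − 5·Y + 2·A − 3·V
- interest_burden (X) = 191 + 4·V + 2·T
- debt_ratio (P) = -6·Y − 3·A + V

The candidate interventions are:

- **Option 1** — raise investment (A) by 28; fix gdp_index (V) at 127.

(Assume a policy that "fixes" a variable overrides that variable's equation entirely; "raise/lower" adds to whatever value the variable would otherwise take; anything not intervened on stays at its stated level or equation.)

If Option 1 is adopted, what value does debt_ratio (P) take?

-197

Option 1 (A + 28, V := 127):
  Y = 34
  A = 12 + 28 = 40
  V = 127
  P = 0 − 6·34 − 3·40 + 127 = -197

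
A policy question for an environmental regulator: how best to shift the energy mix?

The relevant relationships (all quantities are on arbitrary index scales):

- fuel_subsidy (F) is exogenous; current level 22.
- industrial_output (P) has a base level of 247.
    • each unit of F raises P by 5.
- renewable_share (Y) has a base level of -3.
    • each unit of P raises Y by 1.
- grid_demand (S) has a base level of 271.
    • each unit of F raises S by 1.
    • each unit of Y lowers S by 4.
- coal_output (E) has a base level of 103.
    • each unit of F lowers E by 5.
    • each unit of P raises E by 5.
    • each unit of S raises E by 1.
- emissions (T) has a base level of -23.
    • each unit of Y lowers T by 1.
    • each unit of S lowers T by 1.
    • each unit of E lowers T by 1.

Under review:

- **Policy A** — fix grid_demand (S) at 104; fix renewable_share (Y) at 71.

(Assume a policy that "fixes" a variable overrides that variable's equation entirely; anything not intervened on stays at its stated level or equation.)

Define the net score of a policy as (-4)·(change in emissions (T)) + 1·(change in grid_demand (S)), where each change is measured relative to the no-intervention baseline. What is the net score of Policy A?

Baseline:
  F = 22
  P = 247 + 5·22 = 357
  Y = -3 + 357 = 354
  S = 271 + 22 − 4·354 = -1123
  E = 103 − 5·22 + 5·357 + (-1123) = 655
  T = -23 − 354 − (-1123) − 655 = 91
Policy A (S := 104, Y := 71):
  F = 22
  P = 247 + 5·22 = 357
  Y = 71
  S = 104
  E = 103 − 5·22 + 5·357 + 104 = 1882
  T = -23 − 71 − 104 − 1882 = -2080
ΔT = -2080 − 91 = -2171; ΔS = 104 − (-1123) = 1227
Score = (-4)·(-2171) + 1·1227 = 9911

9911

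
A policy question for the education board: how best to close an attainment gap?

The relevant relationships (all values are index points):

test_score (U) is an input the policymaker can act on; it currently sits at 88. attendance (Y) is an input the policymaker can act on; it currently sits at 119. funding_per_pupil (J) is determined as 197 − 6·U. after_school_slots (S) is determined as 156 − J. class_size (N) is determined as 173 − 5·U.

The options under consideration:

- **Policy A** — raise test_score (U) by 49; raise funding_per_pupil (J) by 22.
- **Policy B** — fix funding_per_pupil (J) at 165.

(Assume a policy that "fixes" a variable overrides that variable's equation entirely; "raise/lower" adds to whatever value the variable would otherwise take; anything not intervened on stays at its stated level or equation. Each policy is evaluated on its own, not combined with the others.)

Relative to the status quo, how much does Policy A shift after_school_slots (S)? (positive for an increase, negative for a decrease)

272

Baseline:
  U = 88
  J = 197 − 6·88 = -331
  S = 156 − (-331) = 487
Policy A (U + 49, J + 22):
  U = 88 + 49 = 137
  J = 197 − 6·137 (+22 from intervention) = -603
  S = 156 − (-603) = 759
Change in S: 759 − 487 = 272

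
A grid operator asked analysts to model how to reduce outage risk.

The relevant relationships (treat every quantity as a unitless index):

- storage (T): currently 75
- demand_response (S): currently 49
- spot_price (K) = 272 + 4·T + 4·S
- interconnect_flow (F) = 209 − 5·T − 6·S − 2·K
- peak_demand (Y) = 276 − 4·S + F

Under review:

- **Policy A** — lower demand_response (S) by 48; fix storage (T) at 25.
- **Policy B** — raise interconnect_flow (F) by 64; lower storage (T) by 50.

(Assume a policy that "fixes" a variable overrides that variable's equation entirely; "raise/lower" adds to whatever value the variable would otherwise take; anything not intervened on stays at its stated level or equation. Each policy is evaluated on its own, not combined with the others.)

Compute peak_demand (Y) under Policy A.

-402

Policy A (S − 48, T := 25):
  T = 25
  S = 49 − 48 = 1
  K = 272 + 4·25 + 4·1 = 376
  F = 209 − 5·25 − 6·1 − 2·376 = -674
  Y = 276 − 4·1 + (-674) = -402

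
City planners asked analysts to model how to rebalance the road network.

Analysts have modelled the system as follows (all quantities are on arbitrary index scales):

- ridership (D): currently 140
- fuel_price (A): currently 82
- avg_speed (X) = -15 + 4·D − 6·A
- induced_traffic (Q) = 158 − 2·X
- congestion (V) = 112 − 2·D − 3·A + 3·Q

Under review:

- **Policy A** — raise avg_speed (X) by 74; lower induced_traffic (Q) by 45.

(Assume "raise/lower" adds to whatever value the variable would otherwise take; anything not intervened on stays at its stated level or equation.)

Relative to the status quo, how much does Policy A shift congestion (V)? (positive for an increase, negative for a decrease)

Baseline:
  D = 140
  A = 82
  X = -15 + 4·140 − 6·82 = 53
  Q = 158 − 2·53 = 52
  V = 112 − 2·140 − 3·82 + 3·52 = -258
Policy A (X + 74, Q − 45):
  D = 140
  A = 82
  X = -15 + 4·140 − 6·82 (+74 from intervention) = 127
  Q = 158 − 2·127 (−45 from intervention) = -141
  V = 112 − 2·140 − 3·82 + 3·(-141) = -837
Change in V: -837 − (-258) = -579

-579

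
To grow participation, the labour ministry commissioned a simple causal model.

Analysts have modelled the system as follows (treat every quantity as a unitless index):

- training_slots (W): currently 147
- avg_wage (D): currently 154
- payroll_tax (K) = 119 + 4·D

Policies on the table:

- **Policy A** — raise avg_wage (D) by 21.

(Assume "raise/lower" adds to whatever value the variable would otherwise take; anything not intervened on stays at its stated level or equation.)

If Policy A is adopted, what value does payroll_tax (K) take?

819

Policy A (D + 21):
  D = 154 + 21 = 175
  K = 119 + 4·175 = 819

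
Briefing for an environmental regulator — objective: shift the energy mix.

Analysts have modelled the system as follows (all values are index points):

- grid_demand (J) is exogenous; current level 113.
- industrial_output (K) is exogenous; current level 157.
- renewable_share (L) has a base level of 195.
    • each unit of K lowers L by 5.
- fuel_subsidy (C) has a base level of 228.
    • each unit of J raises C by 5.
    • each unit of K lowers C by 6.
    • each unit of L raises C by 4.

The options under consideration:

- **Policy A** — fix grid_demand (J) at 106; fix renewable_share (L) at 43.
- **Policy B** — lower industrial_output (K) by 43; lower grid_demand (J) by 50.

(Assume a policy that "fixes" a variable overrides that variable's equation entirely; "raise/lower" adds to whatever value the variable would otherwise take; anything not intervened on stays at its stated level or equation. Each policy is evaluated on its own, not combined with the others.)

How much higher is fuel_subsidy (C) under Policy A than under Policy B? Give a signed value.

1629

Policy A (J := 106, L := 43):
  J = 106
  K = 157
  L = 43
  C = 228 + 5·106 − 6·157 + 4·43 = -12
Policy B (K − 43, J − 50):
  J = 113 − 50 = 63
  K = 157 − 43 = 114
  L = 195 − 5·114 = -375
  C = 228 + 5·63 − 6·114 + 4·(-375) = -1641
C: -12 − (-1641) = 1629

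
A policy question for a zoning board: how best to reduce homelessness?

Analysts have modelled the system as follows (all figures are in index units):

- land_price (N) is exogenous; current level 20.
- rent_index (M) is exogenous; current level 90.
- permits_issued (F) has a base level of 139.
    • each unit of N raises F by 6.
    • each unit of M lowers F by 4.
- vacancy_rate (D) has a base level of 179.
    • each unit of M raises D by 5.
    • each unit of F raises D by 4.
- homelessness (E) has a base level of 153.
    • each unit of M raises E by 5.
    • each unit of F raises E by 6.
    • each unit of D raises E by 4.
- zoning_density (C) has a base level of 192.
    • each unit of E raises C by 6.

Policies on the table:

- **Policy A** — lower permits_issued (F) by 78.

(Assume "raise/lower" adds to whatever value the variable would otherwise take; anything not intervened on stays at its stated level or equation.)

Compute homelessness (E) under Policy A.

Policy A (F − 78):
  N = 20
  M = 90
  F = 139 + 6·20 − 4·90 (−78 from intervention) = -179
  D = 179 + 5·90 + 4·(-179) = -87
  E = 153 + 5·90 + 6·(-179) + 4·(-87) = -819

-819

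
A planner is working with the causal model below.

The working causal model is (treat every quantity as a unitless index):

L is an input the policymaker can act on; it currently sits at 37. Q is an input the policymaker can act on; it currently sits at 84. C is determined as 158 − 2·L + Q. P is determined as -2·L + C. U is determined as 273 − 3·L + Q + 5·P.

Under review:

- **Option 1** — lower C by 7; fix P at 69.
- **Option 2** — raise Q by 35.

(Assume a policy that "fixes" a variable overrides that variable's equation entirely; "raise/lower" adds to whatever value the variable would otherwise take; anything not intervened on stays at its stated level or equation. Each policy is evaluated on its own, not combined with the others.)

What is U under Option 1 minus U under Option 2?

Option 1 (C − 7, P := 69):
  L = 37
  Q = 84
  C = 158 − 2·37 + 84 (−7 from intervention) = 161
  P = 69
  U = 273 − 3·37 + 84 + 5·69 = 591
Option 2 (Q + 35):
  L = 37
  Q = 84 + 35 = 119
  C = 158 − 2·37 + 119 = 203
  P = 0 − 2·37 + 203 = 129
  U = 273 − 3·37 + 119 + 5·129 = 926
U: 591 − 926 = -335

-335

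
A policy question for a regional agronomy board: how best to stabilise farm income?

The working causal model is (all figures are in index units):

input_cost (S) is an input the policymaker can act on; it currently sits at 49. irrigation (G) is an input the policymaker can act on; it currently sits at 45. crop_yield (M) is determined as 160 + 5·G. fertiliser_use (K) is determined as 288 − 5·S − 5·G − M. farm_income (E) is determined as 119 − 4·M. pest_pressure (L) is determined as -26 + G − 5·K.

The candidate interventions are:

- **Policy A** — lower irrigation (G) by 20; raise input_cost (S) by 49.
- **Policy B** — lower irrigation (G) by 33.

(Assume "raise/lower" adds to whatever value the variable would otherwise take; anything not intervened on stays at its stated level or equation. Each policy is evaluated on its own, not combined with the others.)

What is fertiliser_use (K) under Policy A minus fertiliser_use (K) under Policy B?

Policy A (G − 20, S + 49):
  S = 49 + 49 = 98
  G = 45 − 20 = 25
  M = 160 + 5·25 = 285
  K = 288 − 5·98 − 5·25 − 285 = -612
Policy B (G − 33):
  S = 49
  G = 45 − 33 = 12
  M = 160 + 5·12 = 220
  K = 288 − 5·49 − 5·12 − 220 = -237
K: -612 − (-237) = -375

-375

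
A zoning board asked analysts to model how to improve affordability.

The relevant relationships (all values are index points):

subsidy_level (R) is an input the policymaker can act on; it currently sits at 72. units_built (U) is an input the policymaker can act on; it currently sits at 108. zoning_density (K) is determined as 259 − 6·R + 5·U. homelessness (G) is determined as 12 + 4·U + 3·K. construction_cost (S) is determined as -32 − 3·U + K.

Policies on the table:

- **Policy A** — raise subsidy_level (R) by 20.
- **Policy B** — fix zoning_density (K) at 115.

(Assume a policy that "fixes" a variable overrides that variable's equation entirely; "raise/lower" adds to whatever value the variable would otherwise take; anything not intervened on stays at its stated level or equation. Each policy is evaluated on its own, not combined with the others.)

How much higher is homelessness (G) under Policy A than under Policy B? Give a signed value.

Policy A (R + 20):
  R = 72 + 20 = 92
  U = 108
  K = 259 − 6·92 + 5·108 = 247
  G = 12 + 4·108 + 3·247 = 1185
Policy B (K := 115):
  R = 72
  U = 108
  K = 115
  G = 12 + 4·108 + 3·115 = 789
G: 1185 − 789 = 396

396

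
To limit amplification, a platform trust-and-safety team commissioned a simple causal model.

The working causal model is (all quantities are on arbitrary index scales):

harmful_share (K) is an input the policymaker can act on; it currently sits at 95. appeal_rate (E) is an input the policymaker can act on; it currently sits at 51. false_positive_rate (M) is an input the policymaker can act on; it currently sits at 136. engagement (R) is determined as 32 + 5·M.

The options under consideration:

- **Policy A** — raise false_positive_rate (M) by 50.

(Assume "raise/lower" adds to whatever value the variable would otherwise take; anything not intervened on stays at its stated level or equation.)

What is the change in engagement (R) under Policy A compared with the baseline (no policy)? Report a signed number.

250

Baseline:
  M = 136
  R = 32 + 5·136 = 712
Policy A (M + 50):
  M = 136 + 50 = 186
  R = 32 + 5·186 = 962
Change in R: 962 − 712 = 250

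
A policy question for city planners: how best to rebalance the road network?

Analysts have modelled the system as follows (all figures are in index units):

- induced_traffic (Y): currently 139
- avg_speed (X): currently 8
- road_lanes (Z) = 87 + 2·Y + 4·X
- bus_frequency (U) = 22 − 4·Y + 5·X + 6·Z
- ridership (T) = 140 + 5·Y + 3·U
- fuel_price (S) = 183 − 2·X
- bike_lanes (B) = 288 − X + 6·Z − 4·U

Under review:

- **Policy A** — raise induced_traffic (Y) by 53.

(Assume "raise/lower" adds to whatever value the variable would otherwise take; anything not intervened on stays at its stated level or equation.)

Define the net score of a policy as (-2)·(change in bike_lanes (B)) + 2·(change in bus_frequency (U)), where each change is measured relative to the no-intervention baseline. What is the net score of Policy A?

2968

Baseline:
  Y = 139
  X = 8
  Z = 87 + 2·139 + 4·8 = 397
  U = 22 − 4·139 + 5·8 + 6·397 = 1888
  B = 288 − 8 + 6·397 − 4·1888 = -4890
Policy A (Y + 53):
  Y = 139 + 53 = 192
  X = 8
  Z = 87 + 2·192 + 4·8 = 503
  U = 22 − 4·192 + 5·8 + 6·503 = 2312
  B = 288 − 8 + 6·503 − 4·2312 = -5950
ΔB = -5950 − (-4890) = -1060; ΔU = 2312 − 1888 = 424
Score = (-2)·(-1060) + 2·424 = 2968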